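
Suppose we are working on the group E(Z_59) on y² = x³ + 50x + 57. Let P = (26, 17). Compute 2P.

tangent at (26, 17): λ = (3·26² + 50)/(2·17) ≡ 13/34. 34⁻¹ ≡ 33 (mod 59), so λ ≡ 13·33 ≡ 16.
  x = λ² - 26 - 26 = 256 - 52 ≡ 27; y = λ·(26 - 27) - 17 ≡ 26. → (27, 26)

(27, 26)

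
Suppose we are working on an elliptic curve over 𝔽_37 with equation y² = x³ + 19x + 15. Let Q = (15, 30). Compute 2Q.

(11, 36)

tangent at (15, 30): λ = (3·15² + 19)/(2·30) ≡ 28/23. 23⁻¹ ≡ 29 (mod 37), so λ ≡ 28·29 ≡ 35.
  x = λ² - 15 - 15 = 1225 - 30 ≡ 11; y = λ·(15 - 11) - 30 ≡ 36. → (11, 36)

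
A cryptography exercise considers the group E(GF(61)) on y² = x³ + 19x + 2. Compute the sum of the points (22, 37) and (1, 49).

(22, 37) + (1, 49). λ = (49 - 37)/(1 - 22) ≡ 12/40 mod 61. 40⁻¹ ≡ 29 (mod 61), so λ ≡ 43.
  x = λ² - 22 - 1 = 1849 - 23 ≡ 57; y = λ·(22 - 57) - 37 ≡ 44. → (57, 44)

(57, 44)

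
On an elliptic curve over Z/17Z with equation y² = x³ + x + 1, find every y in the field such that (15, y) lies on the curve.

x³ + 1x + 1 = 3391 ≡ 8 (mod 17).
Square roots of 8 mod 17: 5 and 12 (since 5² = 25 ≡ 8).

5, 12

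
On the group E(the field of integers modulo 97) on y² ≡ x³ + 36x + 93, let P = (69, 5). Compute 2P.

(92, 51)

tangent at (69, 5): λ = (3·69² + 36)/(2·5) ≡ 60/10. 10⁻¹ ≡ 68 (mod 97), so λ ≡ 60·68 ≡ 6.
  x = λ² - 69 - 69 = 36 - 138 ≡ 92; y = λ·(69 - 92) - 5 ≡ 51. → (92, 51)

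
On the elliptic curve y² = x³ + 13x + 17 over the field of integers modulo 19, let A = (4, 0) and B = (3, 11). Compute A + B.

(4, 0) + (3, 11). λ = (11 - 0)/(3 - 4) ≡ 11/18 mod 19. 18⁻¹ ≡ 18 (mod 19), so λ ≡ 8.
  x = λ² - 4 - 3 = 64 - 7 ≡ 0; y = λ·(4 - 0) - 0 ≡ 13. → (0, 13)

(0, 13)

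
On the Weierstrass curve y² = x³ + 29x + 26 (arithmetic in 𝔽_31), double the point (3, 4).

tangent at (3, 4): λ = (3·3² + 29)/(2·4) ≡ 25/8. 8⁻¹ ≡ 4 (mod 31) since 8·4 = 32 ≡ 1, so λ ≡ 25·4 ≡ 7.
  x = λ² - 3 - 3 = 49 - 6 ≡ 12; y = λ·(3 - 12) - 4 ≡ 26. → (12, 26)

(12, 26)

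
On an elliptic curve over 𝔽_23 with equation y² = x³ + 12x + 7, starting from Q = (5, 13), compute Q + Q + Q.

(18, 11)

Repeated addition: build up to 3Q.
2Q: tangent at (5, 13): λ = (3·5² + 12)/(2·13) ≡ 18/3. 3⁻¹ ≡ 8 (mod 23), so λ ≡ 18·8 ≡ 6.
  x = λ² - 5 - 5 = 36 - 10 ≡ 3; y = λ·(5 - 3) - 13 ≡ 22. → (3, 22)
3Q: (3, 22) + (5, 13). λ = (13 - 22)/(5 - 3) ≡ 14/2 mod 23. 2⁻¹ ≡ 12 (mod 23), so λ ≡ 7.
  x = λ² - 3 - 5 = 49 - 8 ≡ 18; y = λ·(3 - 18) - 22 ≡ 11. → (18, 11)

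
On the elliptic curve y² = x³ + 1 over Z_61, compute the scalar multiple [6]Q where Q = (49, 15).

(60, 0)

Repeated addition: build up to 6Q.
2Q: tangent at (49, 15): λ = (3·49² + 0)/(2·15) ≡ 5/30. 30⁻¹ ≡ 59 (mod 61) since 30·59 = 1770 ≡ 1, so λ ≡ 5·59 ≡ 51.
  x = λ² - 49 - 49 = 2601 - 98 ≡ 2; y = λ·(49 - 2) - 15 ≡ 3. → (2, 3)
3Q: (2, 3) + (49, 15). λ = (15 - 3)/(49 - 2) ≡ 12/47 mod 61. 47⁻¹ ≡ 13 (mod 61) since 47·13 = 611 ≡ 1, so λ ≡ 34.
  x = λ² - 2 - 49 = 1156 - 51 ≡ 7; y = λ·(2 - 7) - 3 ≡ 10. → (7, 10)
4Q: (7, 10) + (49, 15). λ = (15 - 10)/(49 - 7) ≡ 5/42 mod 61. 42⁻¹ ≡ 16 (mod 61), so λ ≡ 19.
  x = λ² - 7 - 49 = 361 - 56 ≡ 0; y = λ·(7 - 0) - 10 ≡ 1. → (0, 1)
5Q: (0, 1) + (49, 15). λ = (15 - 1)/(49 - 0) ≡ 14/49 mod 61. 49⁻¹ ≡ 5 (mod 61), so λ ≡ 9.
  x = λ² - 0 - 49 = 81 - 49 ≡ 32; y = λ·(0 - 32) - 1 ≡ 16. → (32, 16)
6Q: (32, 16) + (49, 15). λ = (15 - 16)/(49 - 32) ≡ 60/17 mod 61. 17⁻¹ ≡ 18 (mod 61), so λ ≡ 43.
  x = λ² - 32 - 49 = 1849 - 81 ≡ 60; y = λ·(32 - 60) - 16 ≡ 0. → (60, 0)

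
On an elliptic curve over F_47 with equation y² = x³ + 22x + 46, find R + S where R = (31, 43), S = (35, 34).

(31, 43) + (35, 34). λ = (34 - 43)/(35 - 31) ≡ 38/4 mod 47. 4⁻¹ ≡ 12 (mod 47), so λ ≡ 33.
  x = λ² - 31 - 35 = 1089 - 66 ≡ 36; y = λ·(31 - 36) - 43 ≡ 27. → (36, 27)

(36, 27)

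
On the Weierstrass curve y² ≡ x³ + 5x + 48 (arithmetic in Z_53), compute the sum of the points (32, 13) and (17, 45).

(32, 13) + (17, 45). λ = (45 - 13)/(17 - 32) ≡ 32/38 mod 53. 38⁻¹ ≡ 7 (mod 53) since 38·7 = 266 ≡ 1, so λ ≡ 12.
  x = λ² - 32 - 17 = 144 - 49 ≡ 42; y = λ·(32 - 42) - 13 ≡ 26. → (42, 26)

(42, 26)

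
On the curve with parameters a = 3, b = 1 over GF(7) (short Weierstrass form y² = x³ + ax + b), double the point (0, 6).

tangent at (0, 6): λ = (3·0² + 3)/(2·6) ≡ 3/5. 5⁻¹ ≡ 3 (mod 7), so λ ≡ 3·3 ≡ 2.
  x = λ² - 0 - 0 = 4 - 0 ≡ 4; y = λ·(0 - 4) - 6 ≡ 0. → (4, 0)

(4, 0)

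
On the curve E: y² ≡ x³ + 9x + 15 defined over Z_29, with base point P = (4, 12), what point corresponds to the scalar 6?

Repeated addition: build up to 6P.
2P: tangent at (4, 12): λ = (3·4² + 9)/(2·12) ≡ 28/24. 24⁻¹ ≡ 23 (mod 29), so λ ≡ 28·23 ≡ 6.
  x = λ² - 4 - 4 = 36 - 8 ≡ 28; y = λ·(4 - 28) - 12 ≡ 18. → (28, 18)
3P: (28, 18) + (4, 12). λ = (12 - 18)/(4 - 28) ≡ 23/5 mod 29. 5⁻¹ ≡ 6 (mod 29), so λ ≡ 22.
  x = λ² - 28 - 4 = 484 - 32 ≡ 17; y = λ·(28 - 17) - 18 ≡ 21. → (17, 21)
4P: (17, 21) + (4, 12). λ = (12 - 21)/(4 - 17) ≡ 20/16 mod 29. 16⁻¹ ≡ 20 (mod 29) since 16·20 = 320 ≡ 1, so λ ≡ 23.
  x = λ² - 17 - 4 = 529 - 21 ≡ 15; y = λ·(17 - 15) - 21 ≡ 25. → (15, 25)
5P: (15, 25) + (4, 12). λ = (12 - 25)/(4 - 15) ≡ 16/18 mod 29. 18⁻¹ ≡ 21 (mod 29), so λ ≡ 17.
  x = λ² - 15 - 4 = 289 - 19 ≡ 9; y = λ·(15 - 9) - 25 ≡ 19. → (9, 19)
6P: (9, 19) + (4, 12). λ = (12 - 19)/(4 - 9) ≡ 22/24 mod 29. 24⁻¹ ≡ 23 (mod 29), so λ ≡ 13.
  x = λ² - 9 - 4 = 169 - 13 ≡ 11; y = λ·(9 - 11) - 19 ≡ 13. → (11, 13)

(11, 13)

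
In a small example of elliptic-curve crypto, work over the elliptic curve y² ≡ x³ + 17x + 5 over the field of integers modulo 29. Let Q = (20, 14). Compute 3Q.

(23, 21)

Repeated addition: build up to 3Q.
2Q: tangent at (20, 14): λ = (3·20² + 17)/(2·14) ≡ 28/28. 28⁻¹ ≡ 28 (mod 29), so λ ≡ 28·28 ≡ 1.
  x = λ² - 20 - 20 = 1 - 40 ≡ 19; y = λ·(20 - 19) - 14 ≡ 16. → (19, 16)
3Q: (19, 16) + (20, 14). λ = (14 - 16)/(20 - 19) ≡ 27/1 mod 29. 1⁻¹ ≡ 1 (mod 29), so λ ≡ 27.
  x = λ² - 19 - 20 = 729 - 39 ≡ 23; y = λ·(19 - 23) - 16 ≡ 21. → (23, 21)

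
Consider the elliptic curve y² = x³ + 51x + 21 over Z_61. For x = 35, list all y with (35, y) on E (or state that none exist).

x³ + 51x + 21 = 44681 ≡ 29 (mod 61).
29 is a non-residue mod 61; no y exists.

none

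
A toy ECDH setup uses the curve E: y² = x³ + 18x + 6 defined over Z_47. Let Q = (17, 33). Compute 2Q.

tangent at (17, 33): λ = (3·17² + 18)/(2·33) ≡ 39/19. 19⁻¹ ≡ 5 (mod 47) since 19·5 = 95 ≡ 1, so λ ≡ 39·5 ≡ 7.
  x = λ² - 17 - 17 = 49 - 34 ≡ 15; y = λ·(17 - 15) - 33 ≡ 28. → (15, 28)

(15, 28)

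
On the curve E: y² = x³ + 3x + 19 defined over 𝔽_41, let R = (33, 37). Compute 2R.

tangent at (33, 37): λ = (3·33² + 3)/(2·37) ≡ 31/33. 33⁻¹ ≡ 5 (mod 41), so λ ≡ 31·5 ≡ 32.
  x = λ² - 33 - 33 = 1024 - 66 ≡ 15; y = λ·(33 - 15) - 37 ≡ 6. → (15, 6)

(15, 6)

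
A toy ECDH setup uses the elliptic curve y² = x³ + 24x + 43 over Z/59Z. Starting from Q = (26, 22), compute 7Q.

Repeated addition: build up to 7Q.
2Q: tangent at (26, 22): λ = (3·26² + 24)/(2·22) ≡ 46/44. 44⁻¹ ≡ 55 (mod 59) since 44·55 = 2420 ≡ 1, so λ ≡ 46·55 ≡ 52.
  x = λ² - 26 - 26 = 2704 - 52 ≡ 56; y = λ·(26 - 56) - 22 ≡ 11. → (56, 11)
3Q: (56, 11) + (26, 22). λ = (22 - 11)/(26 - 56) ≡ 11/29 mod 59. 29⁻¹ ≡ 57 (mod 59) since 29·57 = 1653 ≡ 1, so λ ≡ 37.
  x = λ² - 56 - 26 = 1369 - 82 ≡ 48; y = λ·(56 - 48) - 11 ≡ 49. → (48, 49)
4Q: (48, 49) + (26, 22). λ = (22 - 49)/(26 - 48) ≡ 32/37 mod 59. 37⁻¹ ≡ 8 (mod 59) since 37·8 = 296 ≡ 1, so λ ≡ 20.
  x = λ² - 48 - 26 = 400 - 74 ≡ 31; y = λ·(48 - 31) - 49 ≡ 55. → (31, 55)
5Q: (31, 55) + (26, 22). λ = (22 - 55)/(26 - 31) ≡ 26/54 mod 59. 54⁻¹ ≡ 47 (mod 59), so λ ≡ 42.
  x = λ² - 31 - 26 = 1764 - 57 ≡ 55; y = λ·(31 - 55) - 55 ≡ 58. → (55, 58)
6Q: (55, 58) + (26, 22). λ = (22 - 58)/(26 - 55) ≡ 23/30 mod 59. 30⁻¹ ≡ 2 (mod 59), so λ ≡ 46.
  x = λ² - 55 - 26 = 2116 - 81 ≡ 29; y = λ·(55 - 29) - 58 ≡ 17. → (29, 17)
7Q: (29, 17) + (26, 22). λ = (22 - 17)/(26 - 29) ≡ 5/56 mod 59. 56⁻¹ ≡ 39 (mod 59), so λ ≡ 18.
  x = λ² - 29 - 26 = 324 - 55 ≡ 33; y = λ·(29 - 33) - 17 ≡ 29. → (33, 29)

(33, 29)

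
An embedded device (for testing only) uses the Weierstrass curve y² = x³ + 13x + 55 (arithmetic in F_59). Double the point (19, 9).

(10, 8)

tangent at (19, 9): λ = (3·19² + 13)/(2·9) ≡ 34/18. 18⁻¹ ≡ 23 (mod 59), so λ ≡ 34·23 ≡ 15.
  x = λ² - 19 - 19 = 225 - 38 ≡ 10; y = λ·(19 - 10) - 9 ≡ 8. → (10, 8)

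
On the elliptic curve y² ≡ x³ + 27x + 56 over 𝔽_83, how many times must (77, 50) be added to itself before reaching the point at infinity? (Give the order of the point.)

5

2P: tangent at (77, 50): λ = (3·77² + 27)/(2·50) ≡ 52/17. 17⁻¹ ≡ 44 (mod 83), so λ ≡ 52·44 ≡ 47.
  x = λ² - 77 - 77 = 2209 - 154 ≡ 63; y = λ·(77 - 63) - 50 ≡ 27. → (63, 27)
3P: (63, 27) + (77, 50). λ = (50 - 27)/(77 - 63) ≡ 23/14 mod 83. 14⁻¹ ≡ 6 (mod 83) since 14·6 = 84 ≡ 1, so λ ≡ 55.
  x = λ² - 63 - 77 = 3025 - 140 ≡ 63; y = λ·(63 - 63) - 27 ≡ 56. → (63, 56)
4P: (63, 56) + (77, 50). λ = (50 - 56)/(77 - 63) ≡ 77/14 mod 83. 14⁻¹ ≡ 6 (mod 83), so λ ≡ 47.
  x = λ² - 63 - 77 = 2209 - 140 ≡ 77; y = λ·(63 - 77) - 56 ≡ 33. → (77, 33)
5P: (77, 33) + (77, 50): same x and y₁ ≡ -y₂, so the sum is the point at infinity.
5P = the point at infinity, so the order is 5.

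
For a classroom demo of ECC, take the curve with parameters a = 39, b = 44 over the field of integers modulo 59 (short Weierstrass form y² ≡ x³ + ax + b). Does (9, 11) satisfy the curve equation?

y² = 11² ≡ 3; x³ + 39x + 44 = 1124 ≡ 3 (mod 59). 3 = 3.

yes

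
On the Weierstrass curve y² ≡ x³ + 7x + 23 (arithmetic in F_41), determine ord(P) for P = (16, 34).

6

2P: tangent at (16, 34): λ = (3·16² + 7)/(2·34) ≡ 37/27. 27⁻¹ ≡ 38 (mod 41) since 27·38 = 1026 ≡ 1, so λ ≡ 37·38 ≡ 12.
  x = λ² - 16 - 16 = 144 - 32 ≡ 30; y = λ·(16 - 30) - 34 ≡ 3. → (30, 3)
3P: (30, 3) + (16, 34). λ = (34 - 3)/(16 - 30) ≡ 31/27 mod 41. 27⁻¹ ≡ 38 (mod 41) since 27·38 = 1026 ≡ 1, so λ ≡ 30.
  x = λ² - 30 - 16 = 900 - 46 ≡ 34; y = λ·(30 - 34) - 3 ≡ 0. → (34, 0)
4P: (34, 0) + (16, 34). λ = (34 - 0)/(16 - 34) ≡ 34/23 mod 41. 23⁻¹ ≡ 25 (mod 41), so λ ≡ 30.
  x = λ² - 34 - 16 = 900 - 50 ≡ 30; y = λ·(34 - 30) - 0 ≡ 38. → (30, 38)
5P: (30, 38) + (16, 34). λ = (34 - 38)/(16 - 30) ≡ 37/27 mod 41. 27⁻¹ ≡ 38 (mod 41) since 27·38 = 1026 ≡ 1, so λ ≡ 12.
  x = λ² - 30 - 16 = 144 - 46 ≡ 16; y = λ·(30 - 16) - 38 ≡ 7. → (16, 7)
6P: (16, 7) + (16, 34): same x and y₁ ≡ -y₂, so the sum is ∞.
6P = ∞, so the order is 6.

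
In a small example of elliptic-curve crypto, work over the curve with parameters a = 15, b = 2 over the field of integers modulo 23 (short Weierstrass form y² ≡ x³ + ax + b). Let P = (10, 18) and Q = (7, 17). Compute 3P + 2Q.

(17, 15)

First 3P:
Repeated addition: build up to 3P.
2P: tangent at (10, 18): λ = (3·10² + 15)/(2·18) ≡ 16/13. 13⁻¹ ≡ 16 (mod 23) since 13·16 = 208 ≡ 1, so λ ≡ 16·16 ≡ 3.
  x = λ² - 10 - 10 = 9 - 20 ≡ 12; y = λ·(10 - 12) - 18 ≡ 22. → (12, 22)
3P: (12, 22) + (10, 18). λ = (18 - 22)/(10 - 12) ≡ 19/21 mod 23. 21⁻¹ ≡ 11 (mod 23), so λ ≡ 2.
  x = λ² - 12 - 10 = 4 - 22 ≡ 5; y = λ·(12 - 5) - 22 ≡ 15. → (5, 15)
3P = (5, 15).
Next 2Q:
Repeated addition: build up to 2Q.
2Q: tangent at (7, 17): λ = (3·7² + 15)/(2·17) ≡ 1/11. 11⁻¹ ≡ 21 (mod 23) since 11·21 = 231 ≡ 1, so λ ≡ 1·21 ≡ 21.
  x = λ² - 7 - 7 = 441 - 14 ≡ 13; y = λ·(7 - 13) - 17 ≡ 18. → (13, 18)
2Q = (13, 18).
Finally 3P + 2Q:
(5, 15) + (13, 18). λ = (18 - 15)/(13 - 5) ≡ 3/8 mod 23. 8⁻¹ ≡ 3 (mod 23), so λ ≡ 9.
  x = λ² - 5 - 13 = 81 - 18 ≡ 17; y = λ·(5 - 17) - 15 ≡ 15. → (17, 15)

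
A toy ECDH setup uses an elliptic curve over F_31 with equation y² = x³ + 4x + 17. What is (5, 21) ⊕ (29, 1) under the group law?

(2, 23)

(5, 21) + (29, 1). λ = (1 - 21)/(29 - 5) ≡ 11/24 mod 31. 24⁻¹ ≡ 22 (mod 31) since 24·22 = 528 ≡ 1, so λ ≡ 25.
  x = λ² - 5 - 29 = 625 - 34 ≡ 2; y = λ·(5 - 2) - 21 ≡ 23. → (2, 23)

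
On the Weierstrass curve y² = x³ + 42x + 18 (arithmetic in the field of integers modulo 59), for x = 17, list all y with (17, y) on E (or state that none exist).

none

x³ + 42x + 18 = 5645 ≡ 40 (mod 59).
40 is a non-residue mod 59; no y exists.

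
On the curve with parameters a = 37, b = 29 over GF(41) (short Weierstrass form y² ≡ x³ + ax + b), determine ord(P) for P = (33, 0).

2P: (33, 0) + (33, 0): same x and y₁ ≡ -y₂, so the sum is 𝒪.
2P = 𝒪, so the order is 2.

2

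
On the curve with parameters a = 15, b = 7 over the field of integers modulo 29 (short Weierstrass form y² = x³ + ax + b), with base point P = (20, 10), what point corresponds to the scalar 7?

Repeated addition: build up to 7P.
2P: tangent at (20, 10): λ = (3·20² + 15)/(2·10) ≡ 26/20. 20⁻¹ ≡ 16 (mod 29), so λ ≡ 26·16 ≡ 10.
  x = λ² - 20 - 20 = 100 - 40 ≡ 2; y = λ·(20 - 2) - 10 ≡ 25. → (2, 25)
3P: (2, 25) + (20, 10). λ = (10 - 25)/(20 - 2) ≡ 14/18 mod 29. 18⁻¹ ≡ 21 (mod 29) since 18·21 = 378 ≡ 1, so λ ≡ 4.
  x = λ² - 2 - 20 = 16 - 22 ≡ 23; y = λ·(2 - 23) - 25 ≡ 7. → (23, 7)
4P: (23, 7) + (20, 10). λ = (10 - 7)/(20 - 23) ≡ 3/26 mod 29. 26⁻¹ ≡ 19 (mod 29), so λ ≡ 28.
  x = λ² - 23 - 20 = 784 - 43 ≡ 16; y = λ·(23 - 16) - 7 ≡ 15. → (16, 15)
5P: (16, 15) + (20, 10). λ = (10 - 15)/(20 - 16) ≡ 24/4 mod 29. 4⁻¹ ≡ 22 (mod 29), so λ ≡ 6.
  x = λ² - 16 - 20 = 36 - 36 ≡ 0; y = λ·(16 - 0) - 15 ≡ 23. → (0, 23)
6P: (0, 23) + (20, 10). λ = (10 - 23)/(20 - 0) ≡ 16/20 mod 29. 20⁻¹ ≡ 16 (mod 29), so λ ≡ 24.
  x = λ² - 0 - 20 = 576 - 20 ≡ 5; y = λ·(0 - 5) - 23 ≡ 2. → (5, 2)
7P: (5, 2) + (20, 10). λ = (10 - 2)/(20 - 5) ≡ 8/15 mod 29. 15⁻¹ ≡ 2 (mod 29) since 15·2 = 30 ≡ 1, so λ ≡ 16.
  x = λ² - 5 - 20 = 256 - 25 ≡ 28; y = λ·(5 - 28) - 2 ≡ 7. → (28, 7)

(28, 7)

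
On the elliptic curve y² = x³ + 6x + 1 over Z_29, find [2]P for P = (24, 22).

tangent at (24, 22): λ = (3·24² + 6)/(2·22) ≡ 23/15. 15⁻¹ ≡ 2 (mod 29) since 15·2 = 30 ≡ 1, so λ ≡ 23·2 ≡ 17.
  x = λ² - 24 - 24 = 289 - 48 ≡ 9; y = λ·(24 - 9) - 22 ≡ 1. → (9, 1)

(9, 1)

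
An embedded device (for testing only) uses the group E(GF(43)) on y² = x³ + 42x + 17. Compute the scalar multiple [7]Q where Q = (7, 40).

Repeated addition: build up to 7Q.
2Q: tangent at (7, 40): λ = (3·7² + 42)/(2·40) ≡ 17/37. 37⁻¹ ≡ 7 (mod 43), so λ ≡ 17·7 ≡ 33.
  x = λ² - 7 - 7 = 1089 - 14 ≡ 0; y = λ·(7 - 0) - 40 ≡ 19. → (0, 19)
3Q: (0, 19) + (7, 40). λ = (40 - 19)/(7 - 0) ≡ 21/7 mod 43. 7⁻¹ ≡ 37 (mod 43) since 7·37 = 259 ≡ 1, so λ ≡ 3.
  x = λ² - 0 - 7 = 9 - 7 ≡ 2; y = λ·(0 - 2) - 19 ≡ 18. → (2, 18)
4Q: (2, 18) + (7, 40). λ = (40 - 18)/(7 - 2) ≡ 22/5 mod 43. 5⁻¹ ≡ 26 (mod 43), so λ ≡ 13.
  x = λ² - 2 - 7 = 169 - 9 ≡ 31; y = λ·(2 - 31) - 18 ≡ 35. → (31, 35)
5Q: (31, 35) + (7, 40). λ = (40 - 35)/(7 - 31) ≡ 5/19 mod 43. 19⁻¹ ≡ 34 (mod 43), so λ ≡ 41.
  x = λ² - 31 - 7 = 1681 - 38 ≡ 9; y = λ·(31 - 9) - 35 ≡ 7. → (9, 7)
6Q: (9, 7) + (7, 40). λ = (40 - 7)/(7 - 9) ≡ 33/41 mod 43. 41⁻¹ ≡ 21 (mod 43) since 41·21 = 861 ≡ 1, so λ ≡ 5.
  x = λ² - 9 - 7 = 25 - 16 ≡ 9; y = λ·(9 - 9) - 7 ≡ 36. → (9, 36)
7Q: (9, 36) + (7, 40). λ = (40 - 36)/(7 - 9) ≡ 4/41 mod 43. 41⁻¹ ≡ 21 (mod 43) since 41·21 = 861 ≡ 1, so λ ≡ 41.
  x = λ² - 9 - 7 = 1681 - 16 ≡ 31; y = λ·(9 - 31) - 36 ≡ 8. → (31, 8)

(31, 8)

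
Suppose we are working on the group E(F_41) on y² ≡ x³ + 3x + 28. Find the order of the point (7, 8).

4

2P: tangent at (7, 8): λ = (3·7² + 3)/(2·8) ≡ 27/16. 16⁻¹ ≡ 18 (mod 41), so λ ≡ 27·18 ≡ 35.
  x = λ² - 7 - 7 = 1225 - 14 ≡ 22; y = λ·(7 - 22) - 8 ≡ 0. → (22, 0)
3P: (22, 0) + (7, 8). λ = (8 - 0)/(7 - 22) ≡ 8/26 mod 41. 26⁻¹ ≡ 30 (mod 41), so λ ≡ 35.
  x = λ² - 22 - 7 = 1225 - 29 ≡ 7; y = λ·(22 - 7) - 0 ≡ 33. → (7, 33)
4P: (7, 33) + (7, 8): same x and y₁ ≡ -y₂, so the sum is O.
4P = O, so the order is 4.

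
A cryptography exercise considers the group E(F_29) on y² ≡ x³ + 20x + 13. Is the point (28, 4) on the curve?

no

y² = 4² ≡ 16; x³ + 20x + 13 = 22525 ≡ 21 (mod 29). 16 ≠ 21.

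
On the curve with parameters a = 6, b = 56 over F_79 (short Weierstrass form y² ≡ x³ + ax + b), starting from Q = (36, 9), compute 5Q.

Repeated addition: build up to 5Q.
2Q: tangent at (36, 9): λ = (3·36² + 6)/(2·9) ≡ 23/18. 18⁻¹ ≡ 22 (mod 79), so λ ≡ 23·22 ≡ 32.
  x = λ² - 36 - 36 = 1024 - 72 ≡ 4; y = λ·(36 - 4) - 9 ≡ 67. → (4, 67)
3Q: (4, 67) + (36, 9). λ = (9 - 67)/(36 - 4) ≡ 21/32 mod 79. 32⁻¹ ≡ 42 (mod 79), so λ ≡ 13.
  x = λ² - 4 - 36 = 169 - 40 ≡ 50; y = λ·(4 - 50) - 67 ≡ 46. → (50, 46)
4Q: (50, 46) + (36, 9). λ = (9 - 46)/(36 - 50) ≡ 42/65 mod 79. 65⁻¹ ≡ 62 (mod 79), so λ ≡ 76.
  x = λ² - 50 - 36 = 5776 - 86 ≡ 2; y = λ·(50 - 2) - 46 ≡ 47. → (2, 47)
5Q: (2, 47) + (36, 9). λ = (9 - 47)/(36 - 2) ≡ 41/34 mod 79. 34⁻¹ ≡ 7 (mod 79) since 34·7 = 238 ≡ 1, so λ ≡ 50.
  x = λ² - 2 - 36 = 2500 - 38 ≡ 13; y = λ·(2 - 13) - 47 ≡ 35. → (13, 35)

(13, 35)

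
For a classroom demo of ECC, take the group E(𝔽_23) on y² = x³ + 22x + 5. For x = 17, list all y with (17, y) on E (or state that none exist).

x³ + 22x + 5 = 5292 ≡ 2 (mod 23).
Square roots of 2 mod 23: 5 and 18 (since 5² = 25 ≡ 2).

5, 18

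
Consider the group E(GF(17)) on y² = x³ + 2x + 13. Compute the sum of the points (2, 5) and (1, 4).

(15, 16)

(2, 5) + (1, 4). λ = (4 - 5)/(1 - 2) ≡ 16/16 mod 17. 16⁻¹ ≡ 16 (mod 17) since 16·16 = 256 ≡ 1, so λ ≡ 1.
  x = λ² - 2 - 1 = 1 - 3 ≡ 15; y = λ·(2 - 15) - 5 ≡ 16. → (15, 16)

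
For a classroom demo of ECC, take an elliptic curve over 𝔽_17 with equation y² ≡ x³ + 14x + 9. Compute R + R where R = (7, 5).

tangent at (7, 5): λ = (3·7² + 14)/(2·5) ≡ 8/10. 10⁻¹ ≡ 12 (mod 17), so λ ≡ 8·12 ≡ 11.
  x = λ² - 7 - 7 = 121 - 14 ≡ 5; y = λ·(7 - 5) - 5 ≡ 0. → (5, 0)

(5, 0)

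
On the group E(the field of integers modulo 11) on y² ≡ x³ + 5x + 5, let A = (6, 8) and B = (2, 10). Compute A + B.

(6, 3)

(6, 8) + (2, 10). λ = (10 - 8)/(2 - 6) ≡ 2/7 mod 11. 7⁻¹ ≡ 8 (mod 11) since 7·8 = 56 ≡ 1, so λ ≡ 5.
  x = λ² - 6 - 2 = 25 - 8 ≡ 6; y = λ·(6 - 6) - 8 ≡ 3. → (6, 3)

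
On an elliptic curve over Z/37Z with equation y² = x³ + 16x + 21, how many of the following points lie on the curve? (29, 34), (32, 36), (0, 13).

(29, 34): 34² ≡ 9, rhs ≡ 10 → off.
(32, 36): 36² ≡ 1, rhs ≡ 1 → on.
(0, 13): 13² ≡ 21, rhs ≡ 21 → on.

2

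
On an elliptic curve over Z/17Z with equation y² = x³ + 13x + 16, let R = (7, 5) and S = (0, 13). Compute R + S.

(12, 8)

(7, 5) + (0, 13). λ = (13 - 5)/(0 - 7) ≡ 8/10 mod 17. 10⁻¹ ≡ 12 (mod 17) since 10·12 = 120 ≡ 1, so λ ≡ 11.
  x = λ² - 7 - 0 = 121 - 7 ≡ 12; y = λ·(7 - 12) - 5 ≡ 8. → (12, 8)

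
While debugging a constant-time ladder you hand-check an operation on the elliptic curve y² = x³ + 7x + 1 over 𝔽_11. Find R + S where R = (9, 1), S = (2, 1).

(0, 10)

(9, 1) + (2, 1). λ = (1 - 1)/(2 - 9) ≡ 0/4 mod 11. 4⁻¹ ≡ 3 (mod 11) since 4·3 = 12 ≡ 1, so λ ≡ 0.
  x = λ² - 9 - 2 = 0 - 11 ≡ 0; y = λ·(9 - 0) - 1 ≡ 10. → (0, 10)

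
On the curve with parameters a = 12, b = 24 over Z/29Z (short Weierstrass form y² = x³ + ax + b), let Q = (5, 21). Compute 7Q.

Double-and-add on 7 = (111)₂. Start with Q = (5, 21) for the leading 1-bit.
double: tangent at (5, 21): λ = (3·5² + 12)/(2·21) ≡ 0/13. 13⁻¹ ≡ 9 (mod 29), so λ ≡ 0·9 ≡ 0.
  x = λ² - 5 - 5 = 0 - 10 ≡ 19; y = λ·(5 - 19) - 21 ≡ 8. → (19, 8)
add Q: (19, 8) + (5, 21). λ = (21 - 8)/(5 - 19) ≡ 13/15 mod 29. 15⁻¹ ≡ 2 (mod 29), so λ ≡ 26.
  x = λ² - 19 - 5 = 676 - 24 ≡ 14; y = λ·(19 - 14) - 8 ≡ 6. → (14, 6)
double: tangent at (14, 6): λ = (3·14² + 12)/(2·6) ≡ 20/12. 12⁻¹ ≡ 17 (mod 29), so λ ≡ 20·17 ≡ 21.
  x = λ² - 14 - 14 = 441 - 28 ≡ 7; y = λ·(14 - 7) - 6 ≡ 25. → (7, 25)
add Q: (7, 25) + (5, 21). λ = (21 - 25)/(5 - 7) ≡ 25/27 mod 29. 27⁻¹ ≡ 14 (mod 29), so λ ≡ 2.
  x = λ² - 7 - 5 = 4 - 12 ≡ 21; y = λ·(7 - 21) - 25 ≡ 5. → (21, 5)

(21, 5)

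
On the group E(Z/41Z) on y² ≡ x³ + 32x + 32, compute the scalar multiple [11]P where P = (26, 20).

(20, 29)

Repeated addition: build up to 11P.
2P: tangent at (26, 20): λ = (3·26² + 32)/(2·20) ≡ 10/40. 40⁻¹ ≡ 40 (mod 41), so λ ≡ 10·40 ≡ 31.
  x = λ² - 26 - 26 = 961 - 52 ≡ 7; y = λ·(26 - 7) - 20 ≡ 36. → (7, 36)
3P: (7, 36) + (26, 20). λ = (20 - 36)/(26 - 7) ≡ 25/19 mod 41. 19⁻¹ ≡ 13 (mod 41), so λ ≡ 38.
  x = λ² - 7 - 26 = 1444 - 33 ≡ 17; y = λ·(7 - 17) - 36 ≡ 35. → (17, 35)
4P: (17, 35) + (26, 20). λ = (20 - 35)/(26 - 17) ≡ 26/9 mod 41. 9⁻¹ ≡ 32 (mod 41), so λ ≡ 12.
  x = λ² - 17 - 26 = 144 - 43 ≡ 19; y = λ·(17 - 19) - 35 ≡ 23. → (19, 23)
5P: (19, 23) + (26, 20). λ = (20 - 23)/(26 - 19) ≡ 38/7 mod 41. 7⁻¹ ≡ 6 (mod 41), so λ ≡ 23.
  x = λ² - 19 - 26 = 529 - 45 ≡ 33; y = λ·(19 - 33) - 23 ≡ 24. → (33, 24)
6P: (33, 24) + (26, 20). λ = (20 - 24)/(26 - 33) ≡ 37/34 mod 41. 34⁻¹ ≡ 35 (mod 41), so λ ≡ 24.
  x = λ² - 33 - 26 = 576 - 59 ≡ 25; y = λ·(33 - 25) - 24 ≡ 4. → (25, 4)
7P: (25, 4) + (26, 20). λ = (20 - 4)/(26 - 25) ≡ 16/1 mod 41. 1⁻¹ ≡ 1 (mod 41), so λ ≡ 16.
  x = λ² - 25 - 26 = 256 - 51 ≡ 0; y = λ·(25 - 0) - 4 ≡ 27. → (0, 27)
8P: (0, 27) + (26, 20). λ = (20 - 27)/(26 - 0) ≡ 34/26 mod 41. 26⁻¹ ≡ 30 (mod 41) since 26·30 = 780 ≡ 1, so λ ≡ 36.
  x = λ² - 0 - 26 = 1296 - 26 ≡ 40; y = λ·(0 - 40) - 27 ≡ 9. → (40, 9)
9P: (40, 9) + (26, 20). λ = (20 - 9)/(26 - 40) ≡ 11/27 mod 41. 27⁻¹ ≡ 38 (mod 41), so λ ≡ 8.
  x = λ² - 40 - 26 = 64 - 66 ≡ 39; y = λ·(40 - 39) - 9 ≡ 40. → (39, 40)
10P: (39, 40) + (26, 20). λ = (20 - 40)/(26 - 39) ≡ 21/28 mod 41. 28⁻¹ ≡ 22 (mod 41) since 28·22 = 616 ≡ 1, so λ ≡ 11.
  x = λ² - 39 - 26 = 121 - 65 ≡ 15; y = λ·(39 - 15) - 40 ≡ 19. → (15, 19)
11P: (15, 19) + (26, 20). λ = (20 - 19)/(26 - 15) ≡ 1/11 mod 41. 11⁻¹ ≡ 15 (mod 41) since 11·15 = 165 ≡ 1, so λ ≡ 15.
  x = λ² - 15 - 26 = 225 - 41 ≡ 20; y = λ·(15 - 20) - 19 ≡ 29. → (20, 29)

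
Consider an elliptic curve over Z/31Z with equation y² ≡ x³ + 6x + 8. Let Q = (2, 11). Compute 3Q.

(12, 14)

Repeated addition: build up to 3Q.
2Q: tangent at (2, 11): λ = (3·2² + 6)/(2·11) ≡ 18/22. 22⁻¹ ≡ 24 (mod 31) since 22·24 = 528 ≡ 1, so λ ≡ 18·24 ≡ 29.
  x = λ² - 2 - 2 = 841 - 4 ≡ 0; y = λ·(2 - 0) - 11 ≡ 16. → (0, 16)
3Q: (0, 16) + (2, 11). λ = (11 - 16)/(2 - 0) ≡ 26/2 mod 31. 2⁻¹ ≡ 16 (mod 31), so λ ≡ 13.
  x = λ² - 0 - 2 = 169 - 2 ≡ 12; y = λ·(0 - 12) - 16 ≡ 14. → (12, 14)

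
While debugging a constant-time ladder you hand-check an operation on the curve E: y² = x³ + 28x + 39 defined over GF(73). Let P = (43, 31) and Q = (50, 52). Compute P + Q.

(62, 58)

(43, 31) + (50, 52). λ = (52 - 31)/(50 - 43) ≡ 21/7 mod 73. 7⁻¹ ≡ 21 (mod 73), so λ ≡ 3.
  x = λ² - 43 - 50 = 9 - 93 ≡ 62; y = λ·(43 - 62) - 31 ≡ 58. → (62, 58)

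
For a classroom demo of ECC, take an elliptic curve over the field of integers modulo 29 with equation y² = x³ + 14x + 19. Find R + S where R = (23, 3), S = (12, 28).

(3, 28)

(23, 3) + (12, 28). λ = (28 - 3)/(12 - 23) ≡ 25/18 mod 29. 18⁻¹ ≡ 21 (mod 29), so λ ≡ 3.
  x = λ² - 23 - 12 = 9 - 35 ≡ 3; y = λ·(23 - 3) - 3 ≡ 28. → (3, 28)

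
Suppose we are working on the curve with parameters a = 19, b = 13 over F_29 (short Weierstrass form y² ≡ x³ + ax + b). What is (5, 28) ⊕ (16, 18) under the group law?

(28, 14)

(5, 28) + (16, 18). λ = (18 - 28)/(16 - 5) ≡ 19/11 mod 29. 11⁻¹ ≡ 8 (mod 29), so λ ≡ 7.
  x = λ² - 5 - 16 = 49 - 21 ≡ 28; y = λ·(5 - 28) - 28 ≡ 14. → (28, 14)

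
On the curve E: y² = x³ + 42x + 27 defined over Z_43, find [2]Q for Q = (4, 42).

(39, 28)

tangent at (4, 42): λ = (3·4² + 42)/(2·42) ≡ 4/41. 41⁻¹ ≡ 21 (mod 43) since 41·21 = 861 ≡ 1, so λ ≡ 4·21 ≡ 41.
  x = λ² - 4 - 4 = 1681 - 8 ≡ 39; y = λ·(4 - 39) - 42 ≡ 28. → (39, 28)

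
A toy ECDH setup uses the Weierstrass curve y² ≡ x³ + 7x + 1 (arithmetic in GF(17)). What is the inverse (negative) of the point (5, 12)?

-(5, 12) = (5, -12 mod 17) = (5, 5).

(5, 5)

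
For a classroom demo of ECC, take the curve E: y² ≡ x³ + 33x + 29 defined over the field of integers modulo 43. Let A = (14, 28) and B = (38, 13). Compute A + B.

(14, 28) + (38, 13). λ = (13 - 28)/(38 - 14) ≡ 28/24 mod 43. 24⁻¹ ≡ 9 (mod 43) since 24·9 = 216 ≡ 1, so λ ≡ 37.
  x = λ² - 14 - 38 = 1369 - 52 ≡ 27; y = λ·(14 - 27) - 28 ≡ 7. → (27, 7)

(27, 7)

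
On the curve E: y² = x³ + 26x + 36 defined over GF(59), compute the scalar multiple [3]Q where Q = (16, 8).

Repeated addition: build up to 3Q.
2Q: tangent at (16, 8): λ = (3·16² + 26)/(2·8) ≡ 27/16. 16⁻¹ ≡ 48 (mod 59) since 16·48 = 768 ≡ 1, so λ ≡ 27·48 ≡ 57.
  x = λ² - 16 - 16 = 3249 - 32 ≡ 31; y = λ·(16 - 31) - 8 ≡ 22. → (31, 22)
3Q: (31, 22) + (16, 8). λ = (8 - 22)/(16 - 31) ≡ 45/44 mod 59. 44⁻¹ ≡ 55 (mod 59) since 44·55 = 2420 ≡ 1, so λ ≡ 56.
  x = λ² - 31 - 16 = 3136 - 47 ≡ 21; y = λ·(31 - 21) - 22 ≡ 7. → (21, 7)

(21, 7)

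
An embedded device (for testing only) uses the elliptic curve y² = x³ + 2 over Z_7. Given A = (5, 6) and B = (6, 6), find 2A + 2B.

(3, 6)

First 2A:
Repeated addition: build up to 2A.
2A: tangent at (5, 6): λ = (3·5² + 0)/(2·6) ≡ 5/5. 5⁻¹ ≡ 3 (mod 7) since 5·3 = 15 ≡ 1, so λ ≡ 5·3 ≡ 1.
  x = λ² - 5 - 5 = 1 - 10 ≡ 5; y = λ·(5 - 5) - 6 ≡ 1. → (5, 1)
2A = (5, 1).
Next 2B:
Repeated addition: build up to 2B.
2B: tangent at (6, 6): λ = (3·6² + 0)/(2·6) ≡ 3/5. 5⁻¹ ≡ 3 (mod 7), so λ ≡ 3·3 ≡ 2.
  x = λ² - 6 - 6 = 4 - 12 ≡ 6; y = λ·(6 - 6) - 6 ≡ 1. → (6, 1)
2B = (6, 1).
Finally 2A + 2B:
(5, 1) + (6, 1). λ = (1 - 1)/(6 - 5) ≡ 0/1 mod 7. 1⁻¹ ≡ 1 (mod 7), so λ ≡ 0.
  x = λ² - 5 - 6 = 0 - 11 ≡ 3; y = λ·(5 - 3) - 1 ≡ 6. → (3, 6)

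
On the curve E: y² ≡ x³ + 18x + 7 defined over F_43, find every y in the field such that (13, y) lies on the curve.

x³ + 18x + 7 = 2438 ≡ 30 (mod 43).
30 is a non-residue mod 43; no y exists.

none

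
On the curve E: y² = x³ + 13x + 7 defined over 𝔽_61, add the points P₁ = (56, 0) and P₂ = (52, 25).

(56, 0) + (52, 25). λ = (25 - 0)/(52 - 56) ≡ 25/57 mod 61. 57⁻¹ ≡ 15 (mod 61), so λ ≡ 9.
  x = λ² - 56 - 52 = 81 - 108 ≡ 34; y = λ·(56 - 34) - 0 ≡ 15. → (34, 15)

(34, 15)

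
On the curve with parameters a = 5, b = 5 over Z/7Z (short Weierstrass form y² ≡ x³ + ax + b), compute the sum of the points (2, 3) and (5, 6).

(1, 5)

(2, 3) + (5, 6). λ = (6 - 3)/(5 - 2) ≡ 3/3 mod 7. 3⁻¹ ≡ 5 (mod 7), so λ ≡ 1.
  x = λ² - 2 - 5 = 1 - 7 ≡ 1; y = λ·(2 - 1) - 3 ≡ 5. → (1, 5)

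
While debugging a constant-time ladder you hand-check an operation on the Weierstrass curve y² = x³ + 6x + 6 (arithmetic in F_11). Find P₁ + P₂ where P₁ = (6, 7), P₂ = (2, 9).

(6, 7) + (2, 9). λ = (9 - 7)/(2 - 6) ≡ 2/7 mod 11. 7⁻¹ ≡ 8 (mod 11), so λ ≡ 5.
  x = λ² - 6 - 2 = 25 - 8 ≡ 6; y = λ·(6 - 6) - 7 ≡ 4. → (6, 4)

(6, 4)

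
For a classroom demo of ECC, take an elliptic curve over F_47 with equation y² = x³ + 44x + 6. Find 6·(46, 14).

(1, 2)

Write P = (46, 14).
Repeated addition: build up to 6P.
2P: tangent at (46, 14): λ = (3·46² + 44)/(2·14) ≡ 0/28. 28⁻¹ ≡ 42 (mod 47), so λ ≡ 0·42 ≡ 0.
  x = λ² - 46 - 46 = 0 - 92 ≡ 2; y = λ·(46 - 2) - 14 ≡ 33. → (2, 33)
3P: (2, 33) + (46, 14). λ = (14 - 33)/(46 - 2) ≡ 28/44 mod 47. 44⁻¹ ≡ 31 (mod 47) since 44·31 = 1364 ≡ 1, so λ ≡ 22.
  x = λ² - 2 - 46 = 484 - 48 ≡ 13; y = λ·(2 - 13) - 33 ≡ 7. → (13, 7)
4P: (13, 7) + (46, 14). λ = (14 - 7)/(46 - 13) ≡ 7/33 mod 47. 33⁻¹ ≡ 10 (mod 47), so λ ≡ 23.
  x = λ² - 13 - 46 = 529 - 59 ≡ 0; y = λ·(13 - 0) - 7 ≡ 10. → (0, 10)
5P: (0, 10) + (46, 14). λ = (14 - 10)/(46 - 0) ≡ 4/46 mod 47. 46⁻¹ ≡ 46 (mod 47) since 46·46 = 2116 ≡ 1, so λ ≡ 43.
  x = λ² - 0 - 46 = 1849 - 46 ≡ 17; y = λ·(0 - 17) - 10 ≡ 11. → (17, 11)
6P: (17, 11) + (46, 14). λ = (14 - 11)/(46 - 17) ≡ 3/29 mod 47. 29⁻¹ ≡ 13 (mod 47), so λ ≡ 39.
  x = λ² - 17 - 46 = 1521 - 63 ≡ 1; y = λ·(17 - 1) - 11 ≡ 2. → (1, 2)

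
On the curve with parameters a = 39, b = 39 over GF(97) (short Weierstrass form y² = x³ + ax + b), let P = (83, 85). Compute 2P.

(30, 46)

tangent at (83, 85): λ = (3·83² + 39)/(2·85) ≡ 45/73. 73⁻¹ ≡ 4 (mod 97) since 73·4 = 292 ≡ 1, so λ ≡ 45·4 ≡ 83.
  x = λ² - 83 - 83 = 6889 - 166 ≡ 30; y = λ·(83 - 30) - 85 ≡ 46. → (30, 46)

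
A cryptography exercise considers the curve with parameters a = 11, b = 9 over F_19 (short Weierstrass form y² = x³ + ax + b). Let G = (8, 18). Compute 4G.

Repeated addition: build up to 4G.
2G: tangent at (8, 18): λ = (3·8² + 11)/(2·18) ≡ 13/17. 17⁻¹ ≡ 9 (mod 19), so λ ≡ 13·9 ≡ 3.
  x = λ² - 8 - 8 = 9 - 16 ≡ 12; y = λ·(8 - 12) - 18 ≡ 8. → (12, 8)
3G: (12, 8) + (8, 18). λ = (18 - 8)/(8 - 12) ≡ 10/15 mod 19. 15⁻¹ ≡ 14 (mod 19), so λ ≡ 7.
  x = λ² - 12 - 8 = 49 - 20 ≡ 10; y = λ·(12 - 10) - 8 ≡ 6. → (10, 6)
4G: (10, 6) + (8, 18). λ = (18 - 6)/(8 - 10) ≡ 12/17 mod 19. 17⁻¹ ≡ 9 (mod 19), so λ ≡ 13.
  x = λ² - 10 - 8 = 169 - 18 ≡ 18; y = λ·(10 - 18) - 6 ≡ 4. → (18, 4)

(18, 4)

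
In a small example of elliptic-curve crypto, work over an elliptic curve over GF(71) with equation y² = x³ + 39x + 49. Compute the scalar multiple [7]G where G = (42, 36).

Repeated addition: build up to 7G.
2G: tangent at (42, 36): λ = (3·42² + 39)/(2·36) ≡ 6/1. 1⁻¹ ≡ 1 (mod 71) since 1·1 = 1 ≡ 1, so λ ≡ 6·1 ≡ 6.
  x = λ² - 42 - 42 = 36 - 84 ≡ 23; y = λ·(42 - 23) - 36 ≡ 7. → (23, 7)
3G: (23, 7) + (42, 36). λ = (36 - 7)/(42 - 23) ≡ 29/19 mod 71. 19⁻¹ ≡ 15 (mod 71), so λ ≡ 9.
  x = λ² - 23 - 42 = 81 - 65 ≡ 16; y = λ·(23 - 16) - 7 ≡ 56. → (16, 56)
4G: (16, 56) + (42, 36). λ = (36 - 56)/(42 - 16) ≡ 51/26 mod 71. 26⁻¹ ≡ 41 (mod 71) since 26·41 = 1066 ≡ 1, so λ ≡ 32.
  x = λ² - 16 - 42 = 1024 - 58 ≡ 43; y = λ·(16 - 43) - 56 ≡ 3. → (43, 3)
5G: (43, 3) + (42, 36). λ = (36 - 3)/(42 - 43) ≡ 33/70 mod 71. 70⁻¹ ≡ 70 (mod 71) since 70·70 = 4900 ≡ 1, so λ ≡ 38.
  x = λ² - 43 - 42 = 1444 - 85 ≡ 10; y = λ·(43 - 10) - 3 ≡ 44. → (10, 44)
6G: (10, 44) + (42, 36). λ = (36 - 44)/(42 - 10) ≡ 63/32 mod 71. 32⁻¹ ≡ 20 (mod 71), so λ ≡ 53.
  x = λ² - 10 - 42 = 2809 - 52 ≡ 59; y = λ·(10 - 59) - 44 ≡ 57. → (59, 57)
7G: (59, 57) + (42, 36). λ = (36 - 57)/(42 - 59) ≡ 50/54 mod 71. 54⁻¹ ≡ 25 (mod 71), so λ ≡ 43.
  x = λ² - 59 - 42 = 1849 - 101 ≡ 44; y = λ·(59 - 44) - 57 ≡ 20. → (44, 20)

(44, 20)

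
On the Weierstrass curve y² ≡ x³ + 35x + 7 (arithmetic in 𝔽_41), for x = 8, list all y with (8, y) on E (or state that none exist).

15, 26

x³ + 35x + 7 = 799 ≡ 20 (mod 41).
Square roots of 20 mod 41: 15 and 26 (since 15² = 225 ≡ 20).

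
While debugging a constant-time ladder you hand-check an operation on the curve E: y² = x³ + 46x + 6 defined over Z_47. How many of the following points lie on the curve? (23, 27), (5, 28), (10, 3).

3

(23, 27): 27² ≡ 24, rhs ≡ 24 → on.
(5, 28): 28² ≡ 32, rhs ≡ 32 → on.
(10, 3): 3² ≡ 9, rhs ≡ 9 → on.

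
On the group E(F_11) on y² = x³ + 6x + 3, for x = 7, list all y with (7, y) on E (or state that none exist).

5, 6

x³ + 6x + 3 = 388 ≡ 3 (mod 11).
Square roots of 3 mod 11: 5 and 6 (since 5² = 25 ≡ 3).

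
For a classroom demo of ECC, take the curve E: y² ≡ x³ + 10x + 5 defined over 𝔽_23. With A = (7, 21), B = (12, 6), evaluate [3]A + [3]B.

(21, 0)

First 3A:
Repeated addition: build up to 3A.
2A: tangent at (7, 21): λ = (3·7² + 10)/(2·21) ≡ 19/19. 19⁻¹ ≡ 17 (mod 23) since 19·17 = 323 ≡ 1, so λ ≡ 19·17 ≡ 1.
  x = λ² - 7 - 7 = 1 - 14 ≡ 10; y = λ·(7 - 10) - 21 ≡ 22. → (10, 22)
3A: (10, 22) + (7, 21). λ = (21 - 22)/(7 - 10) ≡ 22/20 mod 23. 20⁻¹ ≡ 15 (mod 23) since 20·15 = 300 ≡ 1, so λ ≡ 8.
  x = λ² - 10 - 7 = 64 - 17 ≡ 1; y = λ·(10 - 1) - 22 ≡ 4. → (1, 4)
3A = (1, 4).
Next 3B:
Repeated addition: build up to 3B.
2B: tangent at (12, 6): λ = (3·12² + 10)/(2·6) ≡ 5/12. 12⁻¹ ≡ 2 (mod 23), so λ ≡ 5·2 ≡ 10.
  x = λ² - 12 - 12 = 100 - 24 ≡ 7; y = λ·(12 - 7) - 6 ≡ 21. → (7, 21)
3B: (7, 21) + (12, 6). λ = (6 - 21)/(12 - 7) ≡ 8/5 mod 23. 5⁻¹ ≡ 14 (mod 23) since 5·14 = 70 ≡ 1, so λ ≡ 20.
  x = λ² - 7 - 12 = 400 - 19 ≡ 13; y = λ·(7 - 13) - 21 ≡ 20. → (13, 20)
3B = (13, 20).
Finally 3A + 3B:
(1, 4) + (13, 20). λ = (20 - 4)/(13 - 1) ≡ 16/12 mod 23. 12⁻¹ ≡ 2 (mod 23), so λ ≡ 9.
  x = λ² - 1 - 13 = 81 - 14 ≡ 21; y = λ·(1 - 21) - 4 ≡ 0. → (21, 0)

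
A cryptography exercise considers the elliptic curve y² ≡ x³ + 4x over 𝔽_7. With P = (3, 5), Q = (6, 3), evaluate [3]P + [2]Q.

First 3P:
Repeated addition: build up to 3P.
2P: tangent at (3, 5): λ = (3·3² + 4)/(2·5) ≡ 3/3. 3⁻¹ ≡ 5 (mod 7) since 3·5 = 15 ≡ 1, so λ ≡ 3·5 ≡ 1.
  x = λ² - 3 - 3 = 1 - 6 ≡ 2; y = λ·(3 - 2) - 5 ≡ 3. → (2, 3)
3P: (2, 3) + (3, 5). λ = (5 - 3)/(3 - 2) ≡ 2/1 mod 7. 1⁻¹ ≡ 1 (mod 7) since 1·1 = 1 ≡ 1, so λ ≡ 2.
  x = λ² - 2 - 3 = 4 - 5 ≡ 6; y = λ·(2 - 6) - 3 ≡ 3. → (6, 3)
3P = (6, 3).
Next 2Q:
Repeated addition: build up to 2Q.
2Q: tangent at (6, 3): λ = (3·6² + 4)/(2·3) ≡ 0/6. 6⁻¹ ≡ 6 (mod 7), so λ ≡ 0·6 ≡ 0.
  x = λ² - 6 - 6 = 0 - 12 ≡ 2; y = λ·(6 - 2) - 3 ≡ 4. → (2, 4)
2Q = (2, 4).
Finally 3P + 2Q:
(6, 3) + (2, 4). λ = (4 - 3)/(2 - 6) ≡ 1/3 mod 7. 3⁻¹ ≡ 5 (mod 7), so λ ≡ 5.
  x = λ² - 6 - 2 = 25 - 8 ≡ 3; y = λ·(6 - 3) - 3 ≡ 5. → (3, 5)

(3, 5)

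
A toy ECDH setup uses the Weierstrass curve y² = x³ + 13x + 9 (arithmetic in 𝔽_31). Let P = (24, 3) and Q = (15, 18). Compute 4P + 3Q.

(17, 11)

First 4P:
Repeated addition: build up to 4P.
2P: tangent at (24, 3): λ = (3·24² + 13)/(2·3) ≡ 5/6. 6⁻¹ ≡ 26 (mod 31), so λ ≡ 5·26 ≡ 6.
  x = λ² - 24 - 24 = 36 - 48 ≡ 19; y = λ·(24 - 19) - 3 ≡ 27. → (19, 27)
3P: (19, 27) + (24, 3). λ = (3 - 27)/(24 - 19) ≡ 7/5 mod 31. 5⁻¹ ≡ 25 (mod 31) since 5·25 = 125 ≡ 1, so λ ≡ 20.
  x = λ² - 19 - 24 = 400 - 43 ≡ 16; y = λ·(19 - 16) - 27 ≡ 2. → (16, 2)
4P: (16, 2) + (24, 3). λ = (3 - 2)/(24 - 16) ≡ 1/8 mod 31. 8⁻¹ ≡ 4 (mod 31), so λ ≡ 4.
  x = λ² - 16 - 24 = 16 - 40 ≡ 7; y = λ·(16 - 7) - 2 ≡ 3. → (7, 3)
4P = (7, 3).
Next 3Q:
Repeated addition: build up to 3Q.
2Q: tangent at (15, 18): λ = (3·15² + 13)/(2·18) ≡ 6/5. 5⁻¹ ≡ 25 (mod 31), so λ ≡ 6·25 ≡ 26.
  x = λ² - 15 - 15 = 676 - 30 ≡ 26; y = λ·(15 - 26) - 18 ≡ 6. → (26, 6)
3Q: (26, 6) + (15, 18). λ = (18 - 6)/(15 - 26) ≡ 12/20 mod 31. 20⁻¹ ≡ 14 (mod 31) since 20·14 = 280 ≡ 1, so λ ≡ 13.
  x = λ² - 26 - 15 = 169 - 41 ≡ 4; y = λ·(26 - 4) - 6 ≡ 1. → (4, 1)
3Q = (4, 1).
Finally 4P + 3Q:
(7, 3) + (4, 1). λ = (1 - 3)/(4 - 7) ≡ 29/28 mod 31. 28⁻¹ ≡ 10 (mod 31), so λ ≡ 11.
  x = λ² - 7 - 4 = 121 - 11 ≡ 17; y = λ·(7 - 17) - 3 ≡ 11. → (17, 11)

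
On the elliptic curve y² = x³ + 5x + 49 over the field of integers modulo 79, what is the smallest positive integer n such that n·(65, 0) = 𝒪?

2P: (65, 0) + (65, 0): same x and y₁ ≡ -y₂, so the sum is 𝒪.
2P = 𝒪, so the order is 2.

2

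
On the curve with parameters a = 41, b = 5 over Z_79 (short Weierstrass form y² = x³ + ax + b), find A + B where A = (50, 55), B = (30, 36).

(8, 56)

(50, 55) + (30, 36). λ = (36 - 55)/(30 - 50) ≡ 60/59 mod 79. 59⁻¹ ≡ 75 (mod 79) since 59·75 = 4425 ≡ 1, so λ ≡ 76.
  x = λ² - 50 - 30 = 5776 - 80 ≡ 8; y = λ·(50 - 8) - 55 ≡ 56. → (8, 56)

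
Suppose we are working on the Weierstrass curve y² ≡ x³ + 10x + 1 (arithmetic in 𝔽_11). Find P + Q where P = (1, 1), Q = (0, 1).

(10, 10)

(1, 1) + (0, 1). λ = (1 - 1)/(0 - 1) ≡ 0/10 mod 11. 10⁻¹ ≡ 10 (mod 11) since 10·10 = 100 ≡ 1, so λ ≡ 0.
  x = λ² - 1 - 0 = 0 - 1 ≡ 10; y = λ·(1 - 10) - 1 ≡ 10. → (10, 10)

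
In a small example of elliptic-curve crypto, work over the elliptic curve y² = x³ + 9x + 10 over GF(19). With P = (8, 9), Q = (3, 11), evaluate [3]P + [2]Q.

First 3P:
Repeated addition: build up to 3P.
2P: tangent at (8, 9): λ = (3·8² + 9)/(2·9) ≡ 11/18. 18⁻¹ ≡ 18 (mod 19) since 18·18 = 324 ≡ 1, so λ ≡ 11·18 ≡ 8.
  x = λ² - 8 - 8 = 64 - 16 ≡ 10; y = λ·(8 - 10) - 9 ≡ 13. → (10, 13)
3P: (10, 13) + (8, 9). λ = (9 - 13)/(8 - 10) ≡ 15/17 mod 19. 17⁻¹ ≡ 9 (mod 19), so λ ≡ 2.
  x = λ² - 10 - 8 = 4 - 18 ≡ 5; y = λ·(10 - 5) - 13 ≡ 16. → (5, 16)
3P = (5, 16).
Next 2Q:
Repeated addition: build up to 2Q.
2Q: tangent at (3, 11): λ = (3·3² + 9)/(2·11) ≡ 17/3. 3⁻¹ ≡ 13 (mod 19), so λ ≡ 17·13 ≡ 12.
  x = λ² - 3 - 3 = 144 - 6 ≡ 5; y = λ·(3 - 5) - 11 ≡ 3. → (5, 3)
2Q = (5, 3).
Finally 3P + 2Q:
(5, 16) + (5, 3): same x and y₁ ≡ -y₂, so the sum is O.

O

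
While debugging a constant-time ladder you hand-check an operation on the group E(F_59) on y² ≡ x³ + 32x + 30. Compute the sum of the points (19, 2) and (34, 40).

(41, 17)

(19, 2) + (34, 40). λ = (40 - 2)/(34 - 19) ≡ 38/15 mod 59. 15⁻¹ ≡ 4 (mod 59) since 15·4 = 60 ≡ 1, so λ ≡ 34.
  x = λ² - 19 - 34 = 1156 - 53 ≡ 41; y = λ·(19 - 41) - 2 ≡ 17. → (41, 17)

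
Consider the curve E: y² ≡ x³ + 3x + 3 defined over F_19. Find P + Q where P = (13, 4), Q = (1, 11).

(6, 3)

(13, 4) + (1, 11). λ = (11 - 4)/(1 - 13) ≡ 7/7 mod 19. 7⁻¹ ≡ 11 (mod 19), so λ ≡ 1.
  x = λ² - 13 - 1 = 1 - 14 ≡ 6; y = λ·(13 - 6) - 4 ≡ 3. → (6, 3)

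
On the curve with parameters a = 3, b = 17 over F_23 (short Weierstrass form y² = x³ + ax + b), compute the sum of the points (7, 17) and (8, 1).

(7, 17) + (8, 1). λ = (1 - 17)/(8 - 7) ≡ 7/1 mod 23. 1⁻¹ ≡ 1 (mod 23), so λ ≡ 7.
  x = λ² - 7 - 8 = 49 - 15 ≡ 11; y = λ·(7 - 11) - 17 ≡ 1. → (11, 1)

(11, 1)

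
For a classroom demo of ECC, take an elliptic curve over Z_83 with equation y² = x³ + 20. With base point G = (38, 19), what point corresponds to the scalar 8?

Double-and-add on 8 = (1000)₂. Start with G = (38, 19) for the leading 1-bit.
double: tangent at (38, 19): λ = (3·38² + 0)/(2·19) ≡ 16/38. 38⁻¹ ≡ 59 (mod 83) since 38·59 = 2242 ≡ 1, so λ ≡ 16·59 ≡ 31.
  x = λ² - 38 - 38 = 961 - 76 ≡ 55; y = λ·(38 - 55) - 19 ≡ 35. → (55, 35)
double: tangent at (55, 35): λ = (3·55² + 0)/(2·35) ≡ 28/70. 70⁻¹ ≡ 51 (mod 83) since 70·51 = 3570 ≡ 1, so λ ≡ 28·51 ≡ 17.
  x = λ² - 55 - 55 = 289 - 110 ≡ 13; y = λ·(55 - 13) - 35 ≡ 15. → (13, 15)
double: tangent at (13, 15): λ = (3·13² + 0)/(2·15) ≡ 9/30. 30⁻¹ ≡ 36 (mod 83) since 30·36 = 1080 ≡ 1, so λ ≡ 9·36 ≡ 75.
  x = λ² - 13 - 13 = 5625 - 26 ≡ 38; y = λ·(13 - 38) - 15 ≡ 19. → (38, 19)

(38, 19)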